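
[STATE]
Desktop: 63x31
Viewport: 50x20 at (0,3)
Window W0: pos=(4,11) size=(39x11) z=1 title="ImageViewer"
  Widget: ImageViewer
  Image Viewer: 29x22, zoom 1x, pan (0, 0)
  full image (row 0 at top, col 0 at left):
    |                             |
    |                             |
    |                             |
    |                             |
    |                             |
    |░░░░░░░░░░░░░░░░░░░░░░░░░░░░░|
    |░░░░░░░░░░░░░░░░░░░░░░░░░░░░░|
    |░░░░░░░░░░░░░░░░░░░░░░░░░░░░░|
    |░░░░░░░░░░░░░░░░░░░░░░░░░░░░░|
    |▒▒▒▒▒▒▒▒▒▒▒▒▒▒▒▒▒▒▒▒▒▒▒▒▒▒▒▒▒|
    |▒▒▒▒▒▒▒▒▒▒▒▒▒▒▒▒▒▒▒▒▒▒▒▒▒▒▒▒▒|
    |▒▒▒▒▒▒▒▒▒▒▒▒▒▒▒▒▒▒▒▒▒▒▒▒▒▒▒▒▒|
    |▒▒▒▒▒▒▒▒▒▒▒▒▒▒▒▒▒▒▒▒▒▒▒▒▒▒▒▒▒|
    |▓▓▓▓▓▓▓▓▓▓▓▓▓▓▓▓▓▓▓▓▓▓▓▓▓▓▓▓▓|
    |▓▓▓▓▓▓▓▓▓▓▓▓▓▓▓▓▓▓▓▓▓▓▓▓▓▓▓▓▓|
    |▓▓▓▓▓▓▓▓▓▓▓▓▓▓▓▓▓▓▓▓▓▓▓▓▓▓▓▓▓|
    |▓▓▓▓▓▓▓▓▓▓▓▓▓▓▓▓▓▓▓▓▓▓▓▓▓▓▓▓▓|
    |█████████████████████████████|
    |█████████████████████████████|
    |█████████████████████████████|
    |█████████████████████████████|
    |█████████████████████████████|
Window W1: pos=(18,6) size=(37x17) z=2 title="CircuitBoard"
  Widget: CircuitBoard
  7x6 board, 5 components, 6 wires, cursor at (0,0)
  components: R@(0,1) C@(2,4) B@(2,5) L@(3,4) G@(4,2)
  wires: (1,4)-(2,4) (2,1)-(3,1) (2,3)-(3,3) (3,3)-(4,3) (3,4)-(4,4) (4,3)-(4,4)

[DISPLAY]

                                                  
                                                  
                                                  
                  ┏━━━━━━━━━━━━━━━━━━━━━━━━━━━━━━━
                  ┃ CircuitBoard                  
                  ┠───────────────────────────────
                  ┃   0 1 2 3 4 5 6               
                  ┃0  [.]  R                      
    ┏━━━━━━━━━━━━━┃                               
    ┃ ImageViewer ┃1                   ·          
    ┠─────────────┃                    │          
    ┃             ┃2       ·       ·   C   B      
    ┃             ┃        │       │              
    ┃             ┃3       ·       ·   L          
    ┃             ┃                │   │          
    ┃             ┃4           G   · ─ ·          
    ┃░░░░░░░░░░░░░┃                               
    ┃░░░░░░░░░░░░░┃5                              
    ┗━━━━━━━━━━━━━┃Cursor: (0,0)                  
                  ┗━━━━━━━━━━━━━━━━━━━━━━━━━━━━━━━


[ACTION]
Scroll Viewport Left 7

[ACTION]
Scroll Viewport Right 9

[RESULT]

                                                  
                                                  
                                                  
         ┏━━━━━━━━━━━━━━━━━━━━━━━━━━━━━━━━━━━┓    
         ┃ CircuitBoard                      ┃    
         ┠───────────────────────────────────┨    
         ┃   0 1 2 3 4 5 6                   ┃    
         ┃0  [.]  R                          ┃    
━━━━━━━━━┃                                   ┃    
geViewer ┃1                   ·              ┃    
─────────┃                    │              ┃    
         ┃2       ·       ·   C   B          ┃    
         ┃        │       │                  ┃    
         ┃3       ·       ·   L              ┃    
         ┃                │   │              ┃    
         ┃4           G   · ─ ·              ┃    
░░░░░░░░░┃                                   ┃    
░░░░░░░░░┃5                                  ┃    
━━━━━━━━━┃Cursor: (0,0)                      ┃    
         ┗━━━━━━━━━━━━━━━━━━━━━━━━━━━━━━━━━━━┛    


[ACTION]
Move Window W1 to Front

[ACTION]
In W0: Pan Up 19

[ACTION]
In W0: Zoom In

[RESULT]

                                                  
                                                  
                                                  
         ┏━━━━━━━━━━━━━━━━━━━━━━━━━━━━━━━━━━━┓    
         ┃ CircuitBoard                      ┃    
         ┠───────────────────────────────────┨    
         ┃   0 1 2 3 4 5 6                   ┃    
         ┃0  [.]  R                          ┃    
━━━━━━━━━┃                                   ┃    
geViewer ┃1                   ·              ┃    
─────────┃                    │              ┃    
         ┃2       ·       ·   C   B          ┃    
         ┃        │       │                  ┃    
         ┃3       ·       ·   L              ┃    
         ┃                │   │              ┃    
         ┃4           G   · ─ ·              ┃    
         ┃                                   ┃    
         ┃5                                  ┃    
━━━━━━━━━┃Cursor: (0,0)                      ┃    
         ┗━━━━━━━━━━━━━━━━━━━━━━━━━━━━━━━━━━━┛    


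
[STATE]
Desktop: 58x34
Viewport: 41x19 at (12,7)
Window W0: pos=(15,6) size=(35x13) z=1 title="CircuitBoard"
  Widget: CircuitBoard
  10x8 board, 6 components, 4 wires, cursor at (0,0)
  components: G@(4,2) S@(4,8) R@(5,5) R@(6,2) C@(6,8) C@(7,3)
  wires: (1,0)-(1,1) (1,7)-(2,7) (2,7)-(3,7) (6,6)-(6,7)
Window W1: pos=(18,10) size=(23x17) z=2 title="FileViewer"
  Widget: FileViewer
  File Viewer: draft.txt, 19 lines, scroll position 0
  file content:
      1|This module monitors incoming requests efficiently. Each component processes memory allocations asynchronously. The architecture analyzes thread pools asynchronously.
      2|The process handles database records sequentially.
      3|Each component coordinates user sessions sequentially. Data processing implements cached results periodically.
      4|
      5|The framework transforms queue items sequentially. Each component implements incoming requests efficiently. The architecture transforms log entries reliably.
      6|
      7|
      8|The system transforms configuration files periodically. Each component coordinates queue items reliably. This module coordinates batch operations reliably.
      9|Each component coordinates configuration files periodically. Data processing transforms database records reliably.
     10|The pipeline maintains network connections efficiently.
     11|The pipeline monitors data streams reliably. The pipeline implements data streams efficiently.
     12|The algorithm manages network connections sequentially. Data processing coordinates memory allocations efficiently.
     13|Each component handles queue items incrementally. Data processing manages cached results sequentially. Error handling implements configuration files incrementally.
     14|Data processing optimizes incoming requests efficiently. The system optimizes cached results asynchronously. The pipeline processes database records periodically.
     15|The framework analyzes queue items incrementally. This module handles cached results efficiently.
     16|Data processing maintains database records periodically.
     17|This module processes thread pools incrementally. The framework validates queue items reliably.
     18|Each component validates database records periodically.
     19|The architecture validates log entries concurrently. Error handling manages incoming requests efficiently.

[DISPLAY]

   ┃ CircuitBoard                    ┃   
   ┠─────────────────────────────────┨   
   ┃   0 1 2 3 4 5 6 7 8 9           ┃   
   ┃0 ┏━━━━━━━━━━━━━━━━━━━━━┓        ┃   
   ┃  ┃ FileViewer          ┃        ┃   
   ┃1 ┠─────────────────────┨       ·┃   
   ┃  ┃This module monitors▲┃       │┃   
   ┃2 ┃The process handles █┃       ·┃   
   ┃  ┃Each component coord░┃       │┃   
   ┃3 ┃                    ░┃       ·┃   
   ┃  ┃The framework transf░┃        ┃   
   ┗━━┃                    ░┃━━━━━━━━┛   
      ┃                    ░┃            
      ┃The system transform░┃            
      ┃Each component coord░┃            
      ┃The pipeline maintai░┃            
      ┃The pipeline monitor░┃            
      ┃The algorithm manage░┃            
      ┃Each component handl▼┃            


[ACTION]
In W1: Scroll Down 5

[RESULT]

   ┃ CircuitBoard                    ┃   
   ┠─────────────────────────────────┨   
   ┃   0 1 2 3 4 5 6 7 8 9           ┃   
   ┃0 ┏━━━━━━━━━━━━━━━━━━━━━┓        ┃   
   ┃  ┃ FileViewer          ┃        ┃   
   ┃1 ┠─────────────────────┨       ·┃   
   ┃  ┃                    ▲┃       │┃   
   ┃2 ┃                    ░┃       ·┃   
   ┃  ┃The system transform░┃       │┃   
   ┃3 ┃Each component coord░┃       ·┃   
   ┃  ┃The pipeline maintai░┃        ┃   
   ┗━━┃The pipeline monitor░┃━━━━━━━━┛   
      ┃The algorithm manage░┃            
      ┃Each component handl░┃            
      ┃Data processing opti░┃            
      ┃The framework analyz░┃            
      ┃Data processing main█┃            
      ┃This module processe░┃            
      ┃Each component valid▼┃            


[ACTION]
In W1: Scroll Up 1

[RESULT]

   ┃ CircuitBoard                    ┃   
   ┠─────────────────────────────────┨   
   ┃   0 1 2 3 4 5 6 7 8 9           ┃   
   ┃0 ┏━━━━━━━━━━━━━━━━━━━━━┓        ┃   
   ┃  ┃ FileViewer          ┃        ┃   
   ┃1 ┠─────────────────────┨       ·┃   
   ┃  ┃The framework transf▲┃       │┃   
   ┃2 ┃                    ░┃       ·┃   
   ┃  ┃                    ░┃       │┃   
   ┃3 ┃The system transform░┃       ·┃   
   ┃  ┃Each component coord░┃        ┃   
   ┗━━┃The pipeline maintai░┃━━━━━━━━┛   
      ┃The pipeline monitor░┃            
      ┃The algorithm manage░┃            
      ┃Each component handl█┃            
      ┃Data processing opti░┃            
      ┃The framework analyz░┃            
      ┃Data processing main░┃            
      ┃This module processe▼┃            


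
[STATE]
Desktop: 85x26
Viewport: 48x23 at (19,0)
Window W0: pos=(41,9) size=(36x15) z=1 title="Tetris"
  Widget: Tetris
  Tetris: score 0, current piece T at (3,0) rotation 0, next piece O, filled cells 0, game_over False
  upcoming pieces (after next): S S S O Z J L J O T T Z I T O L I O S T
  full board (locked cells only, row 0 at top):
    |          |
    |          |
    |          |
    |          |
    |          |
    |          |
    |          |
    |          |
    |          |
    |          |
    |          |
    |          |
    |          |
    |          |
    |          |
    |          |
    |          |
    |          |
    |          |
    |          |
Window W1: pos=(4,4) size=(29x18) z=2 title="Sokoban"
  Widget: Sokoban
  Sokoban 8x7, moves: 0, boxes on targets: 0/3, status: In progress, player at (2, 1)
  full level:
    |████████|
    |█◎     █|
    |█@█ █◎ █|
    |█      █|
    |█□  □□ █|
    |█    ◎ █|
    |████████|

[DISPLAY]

                                                
                                                
                                                
                                                
━━━━━━━━━━━━━┓                                  
             ┃                                  
─────────────┨                                  
             ┃                                  
             ┃                                  
             ┃        ┏━━━━━━━━━━━━━━━━━━━━━━━━━
             ┃        ┃ Tetris                  
             ┃        ┠─────────────────────────
             ┃        ┃          │Next:         
             ┃        ┃          │▓▓            
             ┃        ┃          │▓▓            
             ┃        ┃          │              
             ┃        ┃          │              
             ┃        ┃          │              
             ┃        ┃          │Score:        
             ┃        ┃          │0             
             ┃        ┃          │              
━━━━━━━━━━━━━┛        ┃          │              
                      ┃          │              


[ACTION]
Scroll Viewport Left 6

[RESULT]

                                                
                                                
                                                
                                                
━━━━━━━━━━━━━━━━━━━┓                            
                   ┃                            
───────────────────┨                            
                   ┃                            
                   ┃                            
                   ┃        ┏━━━━━━━━━━━━━━━━━━━
                   ┃        ┃ Tetris            
                   ┃        ┠───────────────────
                   ┃        ┃          │Next:   
                   ┃        ┃          │▓▓      
  0/3              ┃        ┃          │▓▓      
                   ┃        ┃          │        
                   ┃        ┃          │        
                   ┃        ┃          │        
                   ┃        ┃          │Score:  
                   ┃        ┃          │0       
                   ┃        ┃          │        
━━━━━━━━━━━━━━━━━━━┛        ┃          │        
                            ┃          │        


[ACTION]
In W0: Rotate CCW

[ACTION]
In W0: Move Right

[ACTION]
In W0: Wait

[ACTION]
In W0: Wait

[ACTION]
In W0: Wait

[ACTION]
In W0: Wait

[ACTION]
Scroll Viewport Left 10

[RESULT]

                                                
                                                
                                                
                                                
 ┏━━━━━━━━━━━━━━━━━━━━━━━━━━━┓                  
 ┃ Sokoban                   ┃                  
 ┠───────────────────────────┨                  
 ┃████████                   ┃                  
 ┃█◎     █                   ┃                  
 ┃█@█ █◎ █                   ┃        ┏━━━━━━━━━
 ┃█      █                   ┃        ┃ Tetris  
 ┃█□  □□ █                   ┃        ┠─────────
 ┃█    ◎ █                   ┃        ┃         
 ┃████████                   ┃        ┃         
 ┃Moves: 0  0/3              ┃        ┃         
 ┃                           ┃        ┃         
 ┃                           ┃        ┃         
 ┃                           ┃        ┃         
 ┃                           ┃        ┃         
 ┃                           ┃        ┃         
 ┃                           ┃        ┃         
 ┗━━━━━━━━━━━━━━━━━━━━━━━━━━━┛        ┃         
                                      ┃         


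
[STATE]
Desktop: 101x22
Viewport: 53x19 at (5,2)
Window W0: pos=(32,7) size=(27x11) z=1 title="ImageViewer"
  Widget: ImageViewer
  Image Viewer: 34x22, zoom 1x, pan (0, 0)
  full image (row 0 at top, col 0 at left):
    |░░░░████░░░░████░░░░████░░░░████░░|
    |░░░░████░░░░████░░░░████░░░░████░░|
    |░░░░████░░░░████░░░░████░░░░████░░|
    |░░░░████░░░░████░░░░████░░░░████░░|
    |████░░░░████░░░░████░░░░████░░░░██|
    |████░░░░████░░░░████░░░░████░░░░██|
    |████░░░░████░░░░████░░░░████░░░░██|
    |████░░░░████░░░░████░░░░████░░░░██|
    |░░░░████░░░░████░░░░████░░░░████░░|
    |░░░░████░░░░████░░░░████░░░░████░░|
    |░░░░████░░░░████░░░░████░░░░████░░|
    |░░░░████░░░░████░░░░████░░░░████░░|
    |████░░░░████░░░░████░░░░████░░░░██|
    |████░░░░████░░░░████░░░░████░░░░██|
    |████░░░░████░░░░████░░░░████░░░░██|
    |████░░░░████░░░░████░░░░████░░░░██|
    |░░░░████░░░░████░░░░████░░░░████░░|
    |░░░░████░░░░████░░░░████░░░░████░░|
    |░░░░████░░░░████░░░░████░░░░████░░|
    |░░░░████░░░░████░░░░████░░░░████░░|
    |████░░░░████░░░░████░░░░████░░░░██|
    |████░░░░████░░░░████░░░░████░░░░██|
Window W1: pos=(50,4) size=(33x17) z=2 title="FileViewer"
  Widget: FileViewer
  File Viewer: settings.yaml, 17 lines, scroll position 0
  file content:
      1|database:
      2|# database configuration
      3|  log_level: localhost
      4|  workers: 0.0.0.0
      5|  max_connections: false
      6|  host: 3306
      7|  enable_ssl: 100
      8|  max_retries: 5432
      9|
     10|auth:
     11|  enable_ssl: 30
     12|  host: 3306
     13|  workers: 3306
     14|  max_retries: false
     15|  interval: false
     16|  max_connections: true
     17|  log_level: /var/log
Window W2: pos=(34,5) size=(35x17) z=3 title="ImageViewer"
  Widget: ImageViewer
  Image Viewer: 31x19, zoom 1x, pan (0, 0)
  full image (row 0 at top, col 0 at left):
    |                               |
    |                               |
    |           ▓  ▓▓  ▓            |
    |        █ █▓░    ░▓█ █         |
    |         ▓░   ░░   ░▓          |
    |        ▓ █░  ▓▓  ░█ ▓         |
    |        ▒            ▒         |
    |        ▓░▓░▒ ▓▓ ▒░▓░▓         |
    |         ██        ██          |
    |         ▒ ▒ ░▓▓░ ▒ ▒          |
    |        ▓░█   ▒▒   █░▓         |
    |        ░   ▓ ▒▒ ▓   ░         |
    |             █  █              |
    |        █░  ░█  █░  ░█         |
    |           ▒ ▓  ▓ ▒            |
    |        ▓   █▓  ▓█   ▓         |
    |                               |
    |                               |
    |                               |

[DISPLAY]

                                                     
                                                     
                                             ┏━━━━━━━
                             ┏━━━━━━━━━━━━━━━━━━━━━━━
                             ┃ ImageViewer           
                           ┏━┠───────────────────────
                           ┃ ┃                       
                           ┠─┃                       
                           ┃░┃           ▓  ▓▓  ▓    
                           ┃░┃        █ █▓░    ░▓█ █ 
                           ┃░┃         ▓░   ░░   ░▓  
                           ┃░┃        ▓ █░  ▓▓  ░█ ▓ 
                           ┃█┃        ▒            ▒ 
                           ┃█┃        ▓░▓░▒ ▓▓ ▒░▓░▓ 
                           ┃█┃         ██        ██  
                           ┗━┃         ▒ ▒ ░▓▓░ ▒ ▒  
                             ┃        ▓░█   ▒▒   █░▓ 
                             ┃        ░   ▓ ▒▒ ▓   ░ 
                             ┃             █  █      


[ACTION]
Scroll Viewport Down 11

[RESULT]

                                                     
                                             ┏━━━━━━━
                             ┏━━━━━━━━━━━━━━━━━━━━━━━
                             ┃ ImageViewer           
                           ┏━┠───────────────────────
                           ┃ ┃                       
                           ┠─┃                       
                           ┃░┃           ▓  ▓▓  ▓    
                           ┃░┃        █ █▓░    ░▓█ █ 
                           ┃░┃         ▓░   ░░   ░▓  
                           ┃░┃        ▓ █░  ▓▓  ░█ ▓ 
                           ┃█┃        ▒            ▒ 
                           ┃█┃        ▓░▓░▒ ▓▓ ▒░▓░▓ 
                           ┃█┃         ██        ██  
                           ┗━┃         ▒ ▒ ░▓▓░ ▒ ▒  
                             ┃        ▓░█   ▒▒   █░▓ 
                             ┃        ░   ▓ ▒▒ ▓   ░ 
                             ┃             █  █      
                             ┗━━━━━━━━━━━━━━━━━━━━━━━


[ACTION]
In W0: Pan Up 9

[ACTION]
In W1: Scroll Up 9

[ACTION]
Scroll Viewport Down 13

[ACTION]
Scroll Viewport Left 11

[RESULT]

                                                     
                                                  ┏━━
                                  ┏━━━━━━━━━━━━━━━━━━
                                  ┃ ImageViewer      
                                ┏━┠──────────────────
                                ┃ ┃                  
                                ┠─┃                  
                                ┃░┃           ▓  ▓▓  
                                ┃░┃        █ █▓░    ░
                                ┃░┃         ▓░   ░░  
                                ┃░┃        ▓ █░  ▓▓  
                                ┃█┃        ▒         
                                ┃█┃        ▓░▓░▒ ▓▓ ▒
                                ┃█┃         ██       
                                ┗━┃         ▒ ▒ ░▓▓░ 
                                  ┃        ▓░█   ▒▒  
                                  ┃        ░   ▓ ▒▒ ▓
                                  ┃             █  █ 
                                  ┗━━━━━━━━━━━━━━━━━━


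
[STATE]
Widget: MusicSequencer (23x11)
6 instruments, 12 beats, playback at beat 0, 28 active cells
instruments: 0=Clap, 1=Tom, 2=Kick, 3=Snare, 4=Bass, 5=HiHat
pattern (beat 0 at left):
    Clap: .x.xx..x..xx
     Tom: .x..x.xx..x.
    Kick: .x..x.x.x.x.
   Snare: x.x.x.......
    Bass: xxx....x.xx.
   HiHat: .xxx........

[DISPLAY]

      ▼12345678901     
  Clap·█·██··█··██     
   Tom·█··█·██··█·     
  Kick·█··█·█·█·█·     
 Snare█·█·█·······     
  Bass███····█·██·     
 HiHat·███········     
                       
                       
                       
                       


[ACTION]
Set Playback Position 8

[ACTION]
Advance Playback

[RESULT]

      012345678▼01     
  Clap·█·██··█··██     
   Tom·█··█·██··█·     
  Kick·█··█·█·█·█·     
 Snare█·█·█·······     
  Bass███····█·██·     
 HiHat·███········     
                       
                       
                       
                       


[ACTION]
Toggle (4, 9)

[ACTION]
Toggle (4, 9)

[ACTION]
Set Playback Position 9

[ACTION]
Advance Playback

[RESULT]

      0123456789▼1     
  Clap·█·██··█··██     
   Tom·█··█·██··█·     
  Kick·█··█·█·█·█·     
 Snare█·█·█·······     
  Bass███····█·██·     
 HiHat·███········     
                       
                       
                       
                       


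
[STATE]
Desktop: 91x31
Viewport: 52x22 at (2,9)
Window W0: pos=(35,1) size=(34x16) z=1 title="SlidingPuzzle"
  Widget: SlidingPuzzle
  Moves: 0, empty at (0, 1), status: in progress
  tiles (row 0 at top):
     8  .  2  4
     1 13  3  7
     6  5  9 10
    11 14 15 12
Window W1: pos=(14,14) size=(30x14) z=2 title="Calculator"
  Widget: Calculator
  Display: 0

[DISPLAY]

                                 ┃│  6 │  5 │  9 │ 1
                                 ┃├────┼────┼────┼──
                                 ┃│ 11 │ 14 │ 15 │ 1
                                 ┃└────┴────┴────┴──
                                 ┃Moves: 0          
            ┏━━━━━━━━━━━━━━━━━━━━━━━━━━━━┓          
            ┃ Calculator                 ┃          
            ┠────────────────────────────┨━━━━━━━━━━
            ┃                           0┃          
            ┃┌───┬───┬───┬───┐           ┃          
            ┃│ 7 │ 8 │ 9 │ ÷ │           ┃          
            ┃├───┼───┼───┼───┤           ┃          
            ┃│ 4 │ 5 │ 6 │ × │           ┃          
            ┃├───┼───┼───┼───┤           ┃          
            ┃│ 1 │ 2 │ 3 │ - │           ┃          
            ┃├───┼───┼───┼───┤           ┃          
            ┃│ 0 │ . │ = │ + │           ┃          
            ┃└───┴───┴───┴───┘           ┃          
            ┗━━━━━━━━━━━━━━━━━━━━━━━━━━━━┛          
                                                    
                                                    
                                                    


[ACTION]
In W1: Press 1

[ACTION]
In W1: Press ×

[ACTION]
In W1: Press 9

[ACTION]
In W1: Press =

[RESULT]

                                 ┃│  6 │  5 │  9 │ 1
                                 ┃├────┼────┼────┼──
                                 ┃│ 11 │ 14 │ 15 │ 1
                                 ┃└────┴────┴────┴──
                                 ┃Moves: 0          
            ┏━━━━━━━━━━━━━━━━━━━━━━━━━━━━┓          
            ┃ Calculator                 ┃          
            ┠────────────────────────────┨━━━━━━━━━━
            ┃                           9┃          
            ┃┌───┬───┬───┬───┐           ┃          
            ┃│ 7 │ 8 │ 9 │ ÷ │           ┃          
            ┃├───┼───┼───┼───┤           ┃          
            ┃│ 4 │ 5 │ 6 │ × │           ┃          
            ┃├───┼───┼───┼───┤           ┃          
            ┃│ 1 │ 2 │ 3 │ - │           ┃          
            ┃├───┼───┼───┼───┤           ┃          
            ┃│ 0 │ . │ = │ + │           ┃          
            ┃└───┴───┴───┴───┘           ┃          
            ┗━━━━━━━━━━━━━━━━━━━━━━━━━━━━┛          
                                                    
                                                    
                                                    


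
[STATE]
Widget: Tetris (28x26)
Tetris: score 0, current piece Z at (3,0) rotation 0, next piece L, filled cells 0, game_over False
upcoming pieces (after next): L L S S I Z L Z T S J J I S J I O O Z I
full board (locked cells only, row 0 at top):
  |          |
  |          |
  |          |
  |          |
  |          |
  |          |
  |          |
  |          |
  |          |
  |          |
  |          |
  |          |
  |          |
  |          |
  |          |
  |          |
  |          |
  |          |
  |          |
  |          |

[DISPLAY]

   ▓▓     │Next:            
    ▓▓    │  ▒              
          │▒▒▒              
          │                 
          │                 
          │                 
          │Score:           
          │0                
          │                 
          │                 
          │                 
          │                 
          │                 
          │                 
          │                 
          │                 
          │                 
          │                 
          │                 
          │                 
          │                 
          │                 
          │                 
          │                 
          │                 
          │                 


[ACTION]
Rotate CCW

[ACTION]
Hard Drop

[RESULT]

     ▒    │Next:            
   ▒▒▒    │  ▒              
          │▒▒▒              
          │                 
          │                 
          │                 
          │Score:           
          │0                
          │                 
          │                 
          │                 
          │                 
          │                 
          │                 
          │                 
          │                 
          │                 
    ▓     │                 
   ▓▓     │                 
   ▓      │                 
          │                 
          │                 
          │                 
          │                 
          │                 
          │                 


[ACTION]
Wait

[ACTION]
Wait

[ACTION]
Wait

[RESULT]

          │Next:            
          │  ▒              
          │▒▒▒              
     ▒    │                 
   ▒▒▒    │                 
          │                 
          │Score:           
          │0                
          │                 
          │                 
          │                 
          │                 
          │                 
          │                 
          │                 
          │                 
          │                 
    ▓     │                 
   ▓▓     │                 
   ▓      │                 
          │                 
          │                 
          │                 
          │                 
          │                 
          │                 


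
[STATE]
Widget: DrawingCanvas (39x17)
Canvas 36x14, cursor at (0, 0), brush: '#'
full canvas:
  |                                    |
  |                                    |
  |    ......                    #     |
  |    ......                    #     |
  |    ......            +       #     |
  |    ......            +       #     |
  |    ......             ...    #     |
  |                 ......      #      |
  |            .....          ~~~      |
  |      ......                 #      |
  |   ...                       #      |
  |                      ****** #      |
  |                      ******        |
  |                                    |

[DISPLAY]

+                                      
                                       
    ......                    #        
    ......                    #        
    ......            +       #        
    ......            +       #        
    ......             ...    #        
                 ......      #         
            .....          ~~~         
      ......                 #         
   ...                       #         
                      ****** #         
                      ******           
                                       
                                       
                                       
                                       


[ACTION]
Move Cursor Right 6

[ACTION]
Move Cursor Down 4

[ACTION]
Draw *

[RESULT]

                                       
                                       
    ......                    #        
    ......                    #        
    ..*...            +       #        
    ......            +       #        
    ......             ...    #        
                 ......      #         
            .....          ~~~         
      ......                 #         
   ...                       #         
                      ****** #         
                      ******           
                                       
                                       
                                       
                                       


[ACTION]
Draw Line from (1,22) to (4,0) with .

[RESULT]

                                       
                   ....                
    ...... ........           #        
    .......                   #        
......*...            +       #        
    ......            +       #        
    ......             ...    #        
                 ......      #         
            .....          ~~~         
      ......                 #         
   ...                       #         
                      ****** #         
                      ******           
                                       
                                       
                                       
                                       


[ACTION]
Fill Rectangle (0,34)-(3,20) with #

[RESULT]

                    ###############    
                   .###############    
    ...... ........ ###############    
    .......         ###############    
......*...            +       #        
    ......            +       #        
    ......             ...    #        
                 ......      #         
            .....          ~~~         
      ......                 #         
   ...                       #         
                      ****** #         
                      ******           
                                       
                                       
                                       
                                       


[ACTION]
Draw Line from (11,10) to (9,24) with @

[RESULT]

                    ###############    
                   .###############    
    ...... ........ ###############    
    .......         ###############    
......*...            +       #        
    ......            +       #        
    ......             ...    #        
                 ......      #         
            .....          ~~~         
      ......         @@@@    #         
   ...        @@@@@@@        #         
          @@@@        ****** #         
                      ******           
                                       
                                       
                                       
                                       


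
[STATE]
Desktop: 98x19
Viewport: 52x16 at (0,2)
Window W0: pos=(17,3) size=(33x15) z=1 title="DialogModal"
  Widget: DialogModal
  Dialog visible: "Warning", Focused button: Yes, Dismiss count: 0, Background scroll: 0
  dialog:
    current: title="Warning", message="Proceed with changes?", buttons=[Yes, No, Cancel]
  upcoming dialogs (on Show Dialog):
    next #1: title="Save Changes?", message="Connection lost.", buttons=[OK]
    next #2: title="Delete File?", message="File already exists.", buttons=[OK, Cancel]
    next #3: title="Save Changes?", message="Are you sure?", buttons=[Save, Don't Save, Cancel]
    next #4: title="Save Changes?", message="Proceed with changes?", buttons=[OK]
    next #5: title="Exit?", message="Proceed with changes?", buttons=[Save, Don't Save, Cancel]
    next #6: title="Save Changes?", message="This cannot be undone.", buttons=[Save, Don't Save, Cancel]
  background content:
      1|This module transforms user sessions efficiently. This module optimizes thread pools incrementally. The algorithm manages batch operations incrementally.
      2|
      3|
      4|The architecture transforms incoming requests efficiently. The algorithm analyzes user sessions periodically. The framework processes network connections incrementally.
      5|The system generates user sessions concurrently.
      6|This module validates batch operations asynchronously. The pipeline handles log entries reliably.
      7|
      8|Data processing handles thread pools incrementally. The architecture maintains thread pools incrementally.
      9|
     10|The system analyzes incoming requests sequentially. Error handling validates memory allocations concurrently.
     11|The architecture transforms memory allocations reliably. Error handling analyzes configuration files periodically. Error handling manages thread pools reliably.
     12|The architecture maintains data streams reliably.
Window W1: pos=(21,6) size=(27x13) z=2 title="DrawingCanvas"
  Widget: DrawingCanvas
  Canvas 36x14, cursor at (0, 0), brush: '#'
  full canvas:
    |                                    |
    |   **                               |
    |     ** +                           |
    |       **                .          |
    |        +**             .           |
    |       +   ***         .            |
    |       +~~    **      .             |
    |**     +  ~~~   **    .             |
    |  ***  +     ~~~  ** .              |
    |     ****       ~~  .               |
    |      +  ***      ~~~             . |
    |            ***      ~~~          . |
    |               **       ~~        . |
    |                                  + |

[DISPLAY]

                                                    
                 ┏━━━━━━━━━━━━━━━━━━━━━━━━━━━━━━━┓  
                 ┃ DialogModal                   ┃  
                 ┠───────────────────────────────┨  
                 ┃Thi┏━━━━━━━━━━━━━━━━━━━━━━━━━┓s┃  
                 ┃   ┃ DrawingCanvas           ┃ ┃  
                 ┃   ┠─────────────────────────┨ ┃  
                 ┃The┃+                        ┃c┃  
                 ┃The┃   **                    ┃i┃  
                 ┃Thi┃     ** +                ┃e┃  
                 ┃   ┃       **                ┃ ┃  
                 ┃Dat┃        +**             .┃ ┃  
                 ┃   ┃       +   ***         . ┃ ┃  
                 ┃The┃       +~~    **      .  ┃e┃  
                 ┃The┃**     +  ~~~   **    .  ┃m┃  
                 ┗━━━┃  ***  +     ~~~  ** .   ┃━┛  


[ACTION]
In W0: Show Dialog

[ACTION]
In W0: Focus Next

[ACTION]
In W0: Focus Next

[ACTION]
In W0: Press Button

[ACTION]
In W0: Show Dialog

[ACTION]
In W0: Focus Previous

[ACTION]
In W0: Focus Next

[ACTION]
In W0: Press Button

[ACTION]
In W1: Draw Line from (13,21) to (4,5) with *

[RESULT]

                                                    
                 ┏━━━━━━━━━━━━━━━━━━━━━━━━━━━━━━━┓  
                 ┃ DialogModal                   ┃  
                 ┠───────────────────────────────┨  
                 ┃Thi┏━━━━━━━━━━━━━━━━━━━━━━━━━┓s┃  
                 ┃   ┃ DrawingCanvas           ┃ ┃  
                 ┃   ┠─────────────────────────┨ ┃  
                 ┃The┃+                        ┃c┃  
                 ┃The┃   **                    ┃i┃  
                 ┃Thi┃     ** +                ┃e┃  
                 ┃   ┃       **                ┃ ┃  
                 ┃Dat┃     *  +**             .┃ ┃  
                 ┃   ┃      **   ***         . ┃ ┃  
                 ┃The┃       +**    **      .  ┃e┃  
                 ┃The┃**     +  **~   **    .  ┃m┃  
                 ┗━━━┃  ***  +    *~~~  ** .   ┃━┛  
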